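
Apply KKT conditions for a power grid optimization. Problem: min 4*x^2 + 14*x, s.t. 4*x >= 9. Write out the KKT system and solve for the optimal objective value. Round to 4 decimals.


Step 1: Try lambda = 0 (constraint inactive).
x_unc = -14/(2*4) = -1.75
Check: 4*-1.75 = -7.0 < 9 -- violated!
Step 2: Constraint must be active: 4*x = 9
x* = 9/4 = 2.25
lambda = (2*4*2.25 + 14)/4 = 8.0
Step 3: Compute optimal value.
f(x*) = 4*2.25^2 + 14*2.25 = 51.75


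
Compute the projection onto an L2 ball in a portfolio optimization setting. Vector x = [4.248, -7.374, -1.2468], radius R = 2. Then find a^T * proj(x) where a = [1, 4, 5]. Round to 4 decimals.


Step 1: Compute ||x|| (intermediates to 6 decimals).
||x|| = sqrt(4.248^2 + (-7.374)^2 + (-1.2468)^2) = 8.600924
Step 2: Project.
Since ||x|| > R, scale = R/||x|| = 2/8.600924 = 0.232533, proj(x) = scale * x
proj(x) = [0.9878, -1.714698, -0.289922]
Step 3: Dot product.
a^T * proj(x) = 1*0.9878 + 4*(-1.714698) + 5*(-0.289922) = -7.3206


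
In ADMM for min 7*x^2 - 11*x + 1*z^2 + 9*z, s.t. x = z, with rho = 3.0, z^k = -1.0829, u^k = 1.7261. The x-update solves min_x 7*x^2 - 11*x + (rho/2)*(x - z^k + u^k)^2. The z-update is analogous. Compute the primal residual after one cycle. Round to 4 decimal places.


ADMM iteration with rho = 3.0, z^k = -1.0829, u^k = 1.7261
Step 1: x-update.
Minimize 7*x^2 - 11*x + (3.0/2)*(x + 1.0829 + 1.7261)^2
FOC: (2*7 + 3.0)*x = 11 + 3.0*(-1.0829 - 1.7261)
x^{k+1} = 0.1514
Step 2: z-update.
Minimize 1*z^2 + 9*z + (3.0/2)*(0.1514 - z + 1.7261)^2
FOC: (2*1 + 3.0)*z = -9 + 3.0*(0.1514 + 1.7261)
z^{k+1} = -0.6735
Step 3: u-update.
u^{k+1} = 1.7261 + 0.1514 + 0.6735 = 2.551
Step 4: Primal residual = |0.1514 + 0.6735| = 0.8249


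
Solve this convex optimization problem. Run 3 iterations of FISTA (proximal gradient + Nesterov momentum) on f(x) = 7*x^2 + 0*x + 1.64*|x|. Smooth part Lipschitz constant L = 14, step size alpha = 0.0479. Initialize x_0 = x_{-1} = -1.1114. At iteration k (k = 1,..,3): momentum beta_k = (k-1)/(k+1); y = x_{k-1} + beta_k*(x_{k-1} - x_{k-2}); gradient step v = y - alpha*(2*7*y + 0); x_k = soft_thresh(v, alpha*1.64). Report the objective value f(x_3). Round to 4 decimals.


FISTA on f(x) = 7*x^2 + 0*x + 1.64*|x|
L = 14, alpha = 0.0479
Iteration 1: beta = 0.0, y = -1.1114 + 0.0*(-1.1114 + 1.1114) = -1.1114
  grad(y) = -15.5596, v = y - alpha*grad = -0.3661
  prox(v) = soft_thresh(-0.3661, 0.0786) = -0.2875
Iteration 2: beta = 0.3333, y = -0.2875 + 0.3333*(-0.2875 + 1.1114) = -0.0129
  grad(y) = -0.1809, v = y - alpha*grad = -0.0043
  prox(v) = soft_thresh(-0.0043, 0.0786) = 0.0
Iteration 3: beta = 0.5, y = 0.0 + 0.5*(0.0 + 0.2875) = 0.1438
  grad(y) = 2.0128, v = y - alpha*grad = 0.0474
  prox(v) = soft_thresh(0.0474, 0.0786) = 0.0
f(x_3) = 7*0.0^2 + 0*0.0 + 1.64*|0.0| = 0.0


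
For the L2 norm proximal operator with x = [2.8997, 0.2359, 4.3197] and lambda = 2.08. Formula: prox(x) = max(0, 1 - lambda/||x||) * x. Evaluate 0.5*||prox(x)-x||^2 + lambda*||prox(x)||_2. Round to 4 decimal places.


Step 1: Compute ||x||.
||x|| = 5.208
Step 2: Compute scaling factor.
scale = max(0, 1 - 2.08/5.208) = 0.6006
Step 3: prox(x) = [1.7416, 0.1417, 2.5945]
||prox(x)|| = 3.128
Step 4: Proximal objective.
0.5*||prox-x||^2 = 2.1632
lambda*||prox|| = 6.5062
Total = 8.6695


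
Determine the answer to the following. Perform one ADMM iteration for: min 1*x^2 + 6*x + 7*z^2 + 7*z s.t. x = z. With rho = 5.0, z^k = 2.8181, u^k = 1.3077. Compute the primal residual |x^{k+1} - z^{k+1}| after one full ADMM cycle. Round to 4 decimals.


ADMM iteration with rho = 5.0, z^k = 2.8181, u^k = 1.3077
Step 1: x-update.
Minimize 1*x^2 + 6*x + (5.0/2)*(x - 2.8181 + 1.3077)^2
FOC: (2*1 + 5.0)*x = -6 + 5.0*(2.8181 - 1.3077)
x^{k+1} = 0.2217
Step 2: z-update.
Minimize 7*z^2 + 7*z + (5.0/2)*(0.2217 - z + 1.3077)^2
FOC: (2*7 + 5.0)*z = -7 + 5.0*(0.2217 + 1.3077)
z^{k+1} = 0.0341
Step 3: u-update.
u^{k+1} = 1.3077 + 0.2217 - 0.0341 = 1.4954
Step 4: Primal residual = |0.2217 - 0.0341| = 0.1877


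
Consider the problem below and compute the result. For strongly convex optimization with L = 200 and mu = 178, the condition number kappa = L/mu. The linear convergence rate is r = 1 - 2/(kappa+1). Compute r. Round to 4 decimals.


Step 1: Compute the condition number.
kappa = L/mu = 200/178 = 1.1236
Step 2: Compute the convergence rate.
r = 1 - 2/(kappa + 1) = 1 - 2*mu/(L + mu) = (L - mu)/(L + mu) = 22/378 = 0.0582


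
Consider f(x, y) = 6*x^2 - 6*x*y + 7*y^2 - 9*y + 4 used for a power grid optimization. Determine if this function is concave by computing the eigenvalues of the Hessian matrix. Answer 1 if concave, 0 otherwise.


The Hessian of f(x,y) = 6*x^2 - 6*x*y + 7*y^2 - 9*y + 4 is:
H = [[12, -6], [-6, 14]]
Trace = 12 + 14 = 26
Determinant = 12*14 - (-6)^2 = 132
Discriminant = (26)^2 - 4*132 = 148.0
Eigenvalues: lambda_1 = 6.9172, lambda_2 = 19.0828
The function is not concave.

0


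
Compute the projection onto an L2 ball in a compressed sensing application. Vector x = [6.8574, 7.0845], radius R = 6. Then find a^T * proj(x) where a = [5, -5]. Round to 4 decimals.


Step 1: Compute ||x|| (intermediates to 6 decimals).
||x|| = sqrt(6.8574^2 + 7.0845^2) = 9.85972
Step 2: Project.
Since ||x|| > R, scale = R/||x|| = 6/9.85972 = 0.608537, proj(x) = scale * x
proj(x) = [4.172982, 4.31118]
Step 3: Dot product.
a^T * proj(x) = 5*4.172982 - 5*4.31118 = -0.691


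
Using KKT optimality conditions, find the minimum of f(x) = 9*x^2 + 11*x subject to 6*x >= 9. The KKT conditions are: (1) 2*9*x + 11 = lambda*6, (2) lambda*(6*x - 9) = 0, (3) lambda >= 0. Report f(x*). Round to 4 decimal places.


Step 1: Try lambda = 0 (constraint inactive).
x_unc = -11/(2*9) = -0.6111
Check: 6*-0.6111 = -3.6666 < 9 -- violated!
Step 2: Constraint must be active: 6*x = 9
x* = 9/6 = 1.5
lambda = (2*9*1.5 + 11)/6 = 6.3333
Step 3: Compute optimal value.
f(x*) = 9*1.5^2 + 11*1.5 = 36.75


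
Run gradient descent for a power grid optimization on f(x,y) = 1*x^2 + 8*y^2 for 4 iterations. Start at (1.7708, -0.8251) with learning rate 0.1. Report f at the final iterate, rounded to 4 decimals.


Gradient descent on f(x,y) = 1*x^2 + 8*y^2.
Starting point: (1.7708, -0.8251), alpha = 0.1
Step 1: grad_x = 2*1*1.7708 = 3.5416, grad_y = 2*8*-0.8251 = -13.2016
  x_1 = 1.7708 - 0.1*3.5416 = 1.4166
  y_1 = -0.8251 - 0.1*-13.2016 = 0.4951
Step 2: grad_x = 2*1*1.4166 = 2.8333, grad_y = 2*8*0.4951 = 7.921
  x_2 = 1.4166 - 0.1*2.8333 = 1.1333
  y_2 = 0.4951 - 0.1*7.921 = -0.297
Step 3: grad_x = 2*1*1.1333 = 2.2666, grad_y = 2*8*-0.297 = -4.7526
  x_3 = 1.1333 - 0.1*2.2666 = 0.9066
  y_3 = -0.297 - 0.1*-4.7526 = 0.1782
Step 4: grad_x = 2*1*0.9066 = 1.8133, grad_y = 2*8*0.1782 = 2.8515
  x_4 = 0.9066 - 0.1*1.8133 = 0.7253
  y_4 = 0.1782 - 0.1*2.8515 = -0.1069
f(0.7253, -0.1069) = 1*0.7253^2 + 8*(-0.1069)^2 = 0.6176


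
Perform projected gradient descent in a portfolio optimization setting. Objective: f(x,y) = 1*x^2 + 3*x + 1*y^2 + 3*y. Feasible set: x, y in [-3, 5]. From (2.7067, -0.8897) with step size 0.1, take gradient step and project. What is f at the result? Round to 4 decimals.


Step 1: Compute gradient at (2.7067, -0.8897).
grad_x = 2*1*2.7067 + 3 = 8.4134
grad_y = 2*1*-0.8897 + 3 = 1.2206
Step 2: Gradient step.
x_raw = 2.7067 - 0.1*8.4134 = 1.8654
y_raw = -0.8897 - 0.1*1.2206 = -1.0118
Step 3: Project onto [-3, 5].
x_proj = clip(1.8654) = 1.8654
y_proj = clip(-1.0118) = -1.0118
Step 4: Evaluate f.
f(1.8654, -1.0118) = 7.064


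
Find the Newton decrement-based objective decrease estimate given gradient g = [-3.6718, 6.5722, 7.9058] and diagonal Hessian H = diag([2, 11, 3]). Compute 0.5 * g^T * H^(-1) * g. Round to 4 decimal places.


Step 1: H is diagonal, so H^(-1) * g = [-1.8359, 0.5975, 2.6353].
Step 2: g^T H^(-1) g = sum_i g_i^2 / H_ii
  = (-3.6718)^2/2 + (6.5722)^2/11 + (7.9058)^2/3
  = 6.7411 + 3.9267 + 20.8339 = 31.5017
Step 3: Objective decrease = 0.5 * g^T H^(-1) g = 15.7508


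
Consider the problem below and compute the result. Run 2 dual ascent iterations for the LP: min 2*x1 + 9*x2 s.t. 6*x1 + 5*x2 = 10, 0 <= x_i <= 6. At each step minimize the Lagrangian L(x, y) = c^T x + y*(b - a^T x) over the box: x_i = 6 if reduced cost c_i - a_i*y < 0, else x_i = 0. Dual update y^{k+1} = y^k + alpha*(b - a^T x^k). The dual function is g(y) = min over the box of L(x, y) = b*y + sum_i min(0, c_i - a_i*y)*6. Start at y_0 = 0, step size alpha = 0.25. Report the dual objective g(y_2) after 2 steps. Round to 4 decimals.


Dual ascent for LP: min 2*x1 + 9*x2, 6*x1 + 5*x2 = 10, 0 <= x_i <= 6
Step 1: y^k = 0.0, reduced costs: (2.0, 9.0)
  x^k = (0.0, 0.0), subgradient = b - a^T x = 10.0
  y^{k+1} = 0.0 + 0.25*10.0 = 2.5
Step 2: y^k = 2.5, reduced costs: (-13.0, -3.5)
  x^k = (6.0, 6.0), subgradient = b - a^T x = -56.0
  y^{k+1} = 2.5 + 0.25*-56.0 = -11.5
Dual objective at y_2 = -11.5: reduced costs (71.0, 66.5), box minimizer x = (0.0, 0.0)
g(y_2) = b*y + (c1 - a1*y)*x1 + (c2 - a2*y)*x2 = 10*(-11.5) + 71.0*0.0 + 66.5*0.0 = -115.0 + 0.0 + 0.0 = -115.0


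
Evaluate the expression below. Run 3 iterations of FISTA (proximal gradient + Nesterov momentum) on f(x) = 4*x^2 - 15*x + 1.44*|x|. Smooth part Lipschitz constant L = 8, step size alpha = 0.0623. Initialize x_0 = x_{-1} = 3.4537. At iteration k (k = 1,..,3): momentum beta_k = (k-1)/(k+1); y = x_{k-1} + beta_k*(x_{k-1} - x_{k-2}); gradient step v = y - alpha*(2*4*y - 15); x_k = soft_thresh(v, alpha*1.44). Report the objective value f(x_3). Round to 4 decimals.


FISTA on f(x) = 4*x^2 - 15*x + 1.44*|x|
L = 8, alpha = 0.0623
Iteration 1: beta = 0.0, y = 3.4537 + 0.0*(3.4537 - 3.4537) = 3.4537
  grad(y) = 12.6296, v = y - alpha*grad = 2.6669
  prox(v) = soft_thresh(2.6669, 0.0897) = 2.5772
Iteration 2: beta = 0.3333, y = 2.5772 + 0.3333*(2.5772 - 3.4537) = 2.285
  grad(y) = 3.2799, v = y - alpha*grad = 2.0806
  prox(v) = soft_thresh(2.0806, 0.0897) = 1.9909
Iteration 3: beta = 0.5, y = 1.9909 + 0.5*(1.9909 - 2.5772) = 1.6978
  grad(y) = -1.4174, v = y - alpha*grad = 1.7861
  prox(v) = soft_thresh(1.7861, 0.0897) = 1.6964
f(x_3) = 4*1.6964^2 - 15*1.6964 + 1.44*|1.6964| = -11.4921


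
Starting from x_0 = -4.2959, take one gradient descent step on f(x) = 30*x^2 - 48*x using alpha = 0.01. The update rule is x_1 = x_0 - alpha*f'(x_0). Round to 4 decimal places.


We compute the gradient at x_0 and apply the update.
f'(x) = 60*x - 48
f'(-4.2959) = 60*-4.2959 - 48 = -305.754
x_1 = -4.2959 - 0.01*-305.754 = -1.2384


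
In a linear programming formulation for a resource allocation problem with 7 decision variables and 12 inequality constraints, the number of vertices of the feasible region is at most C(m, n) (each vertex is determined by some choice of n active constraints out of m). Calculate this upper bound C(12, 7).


Each vertex corresponds to some choice of n active constraints out of m, so the number of vertices is at most C(m, n) = m! / (n!(m-n)!).
m = 12, n = 7
Numerator: 12 * 11 * 10 * 9 * 8 * 7 * 6
Denominator: 7! = 5040
C(12, 7) = 792


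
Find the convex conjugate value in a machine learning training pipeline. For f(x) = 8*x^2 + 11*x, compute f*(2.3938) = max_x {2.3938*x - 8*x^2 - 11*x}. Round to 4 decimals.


f*(y) = sup_x {y*x - a*x^2 - b*x} = sup_x {(y-b)*x - a*x^2}
FOC: (y - b) - 2a*x = 0 => x* = (y - b)/(2a)
x* = (2.3938 - 11)/(2*8) = -0.5379
f*(2.3938) = (y-b)^2/(4a) = (2.3938 - 11)^2/(4*8)
= 74.0667/32 = 2.3146


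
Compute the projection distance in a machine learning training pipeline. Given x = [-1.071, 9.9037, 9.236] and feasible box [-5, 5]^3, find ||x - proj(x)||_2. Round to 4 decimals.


Project each component onto [-5, 5].
clip(-1.071) = -1.071, clip(9.9037) = 5.0, clip(9.236) = 5.0
Projection = [-1.071, 5.0, 5.0]
Squared diffs: [0.0, 24.0463, 17.9437]
Distance = sqrt(41.99) = 6.48


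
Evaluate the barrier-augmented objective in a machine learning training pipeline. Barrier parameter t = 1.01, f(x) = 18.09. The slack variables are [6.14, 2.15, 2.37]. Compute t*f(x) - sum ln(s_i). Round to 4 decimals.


Step 1: Compute log-barrier.
ln values: [1.8148, 0.7655, 0.8629]
phi = -(1.8148 + 0.7655 + 0.8629) = -3.4432
Step 2: Compute augmented objective.
t*f(x) = 1.01*18.09 = 18.2709
Total = 18.2709 - 3.4432 = 14.8277


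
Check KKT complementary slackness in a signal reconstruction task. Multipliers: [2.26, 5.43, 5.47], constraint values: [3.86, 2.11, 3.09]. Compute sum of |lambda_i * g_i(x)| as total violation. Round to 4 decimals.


KKT complementary slackness check:
lambda_1 * g_1 = 2.26 * 3.86 = 8.7236
lambda_2 * g_2 = 5.43 * 2.11 = 11.4573
lambda_3 * g_3 = 5.47 * 3.09 = 16.9023
Total violation = 8.7236 + 11.4573 + 16.9023 = 37.0832


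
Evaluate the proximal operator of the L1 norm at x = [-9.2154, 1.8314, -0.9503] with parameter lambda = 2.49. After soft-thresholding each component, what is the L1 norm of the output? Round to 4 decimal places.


Soft-thresholding with lambda = 2.49:
prox(-9.2154) = sign(-9.2154)*max(|-9.2154| - 2.49, 0) = -6.7254
prox(1.8314) = sign(1.8314)*max(|1.8314| - 2.49, 0) = 0.0
prox(-0.9503) = sign(-0.9503)*max(|-0.9503| - 2.49, 0) = 0.0
prox(x) = [-6.7254, 0.0, 0.0]
||prox(x)||_1 = 6.7254 + 0.0 + 0.0 = 6.7254


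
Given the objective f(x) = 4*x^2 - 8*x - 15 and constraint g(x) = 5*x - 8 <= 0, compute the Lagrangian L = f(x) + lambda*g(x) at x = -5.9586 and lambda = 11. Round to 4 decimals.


Step 1: Evaluate f(x).
f(-5.9586) = 4*(-5.9586)^2 - 8*(-5.9586) - 15 = 174.6885
Step 2: Evaluate g(x).
g(-5.9586) = 5*-5.9586 - 8 = -37.793
Step 3: Compute Lagrangian.
L = 174.6885 + 11*-37.793 = -241.0345


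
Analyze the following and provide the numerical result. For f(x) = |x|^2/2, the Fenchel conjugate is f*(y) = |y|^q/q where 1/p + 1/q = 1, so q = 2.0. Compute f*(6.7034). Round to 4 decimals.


The conjugate exponent q satisfies 1/p + 1/q = 1.
p = 2, so q = 2/(2 - 1) = 2.0
|y|^q = 6.7034^2.0 = 44.9356
f*(6.7034) = 44.9356 / 2.0 = 22.4678


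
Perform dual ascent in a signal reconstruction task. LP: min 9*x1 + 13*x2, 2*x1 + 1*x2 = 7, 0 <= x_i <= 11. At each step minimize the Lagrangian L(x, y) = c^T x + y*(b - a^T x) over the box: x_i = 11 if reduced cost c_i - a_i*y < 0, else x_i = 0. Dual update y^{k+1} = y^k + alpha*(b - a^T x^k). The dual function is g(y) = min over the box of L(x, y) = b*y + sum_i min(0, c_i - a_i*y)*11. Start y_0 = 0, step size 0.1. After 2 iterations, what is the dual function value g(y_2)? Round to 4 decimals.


Dual ascent for LP: min 9*x1 + 13*x2, 2*x1 + 1*x2 = 7, 0 <= x_i <= 11
Step 1: y^k = 0.0, reduced costs: (9.0, 13.0)
  x^k = (0.0, 0.0), subgradient = b - a^T x = 7.0
  y^{k+1} = 0.0 + 0.1*7.0 = 0.7
Step 2: y^k = 0.7, reduced costs: (7.6, 12.3)
  x^k = (0.0, 0.0), subgradient = b - a^T x = 7.0
  y^{k+1} = 0.7 + 0.1*7.0 = 1.4
Dual objective at y_2 = 1.4: reduced costs (6.2, 11.6), box minimizer x = (0.0, 0.0)
g(y_2) = b*y + (c1 - a1*y)*x1 + (c2 - a2*y)*x2 = 7*1.4 + 6.2*0.0 + 11.6*0.0 = 9.8 + 0.0 + 0.0 = 9.8


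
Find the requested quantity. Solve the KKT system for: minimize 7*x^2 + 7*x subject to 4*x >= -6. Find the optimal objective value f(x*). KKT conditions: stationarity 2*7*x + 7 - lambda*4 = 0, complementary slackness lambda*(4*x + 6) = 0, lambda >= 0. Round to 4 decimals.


Step 1: Try lambda = 0 (constraint inactive).
Stationarity: 2*7*x + 7 = 0
x* = -7/(2*7) = -0.5
Check constraint: 4*-0.5 = -2.0 >= -6 -- satisfied.
Step 2: Compute optimal value.
f(x*) = 7*(-0.5)^2 + 7*(-0.5) = -1.75


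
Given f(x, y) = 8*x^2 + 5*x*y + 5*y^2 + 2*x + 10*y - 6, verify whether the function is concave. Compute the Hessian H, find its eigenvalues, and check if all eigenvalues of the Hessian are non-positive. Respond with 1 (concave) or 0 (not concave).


The Hessian of f(x,y) = 8*x^2 + 5*x*y + 5*y^2 + 2*x + 10*y - 6 is:
H = [[16, 5], [5, 10]]
Trace = 16 + 10 = 26
Determinant = 16*10 - (5)^2 = 135
Discriminant = (26)^2 - 4*135 = 136.0
Eigenvalues: lambda_1 = 7.169, lambda_2 = 18.831
The function is not concave.

0


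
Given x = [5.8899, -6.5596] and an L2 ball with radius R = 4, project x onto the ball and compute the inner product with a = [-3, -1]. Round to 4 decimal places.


Step 1: Compute ||x|| (intermediates to 6 decimals).
||x|| = sqrt(5.8899^2 + (-6.5596)^2) = 8.815854
Step 2: Project.
Since ||x|| > R, scale = R/||x|| = 4/8.815854 = 0.453728, proj(x) = scale * x
proj(x) = [2.672413, -2.976274]
Step 3: Dot product.
a^T * proj(x) = -3*2.672413 - 1*(-2.976274) = -5.041


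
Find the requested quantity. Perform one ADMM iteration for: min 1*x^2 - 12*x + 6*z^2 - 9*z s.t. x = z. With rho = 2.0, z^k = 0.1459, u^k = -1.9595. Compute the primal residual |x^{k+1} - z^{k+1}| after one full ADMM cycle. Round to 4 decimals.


ADMM iteration with rho = 2.0, z^k = 0.1459, u^k = -1.9595
Step 1: x-update.
Minimize 1*x^2 - 12*x + (2.0/2)*(x - 0.1459 - 1.9595)^2
FOC: (2*1 + 2.0)*x = 12 + 2.0*(0.1459 + 1.9595)
x^{k+1} = 4.0527
Step 2: z-update.
Minimize 6*z^2 - 9*z + (2.0/2)*(4.0527 - z - 1.9595)^2
FOC: (2*6 + 2.0)*z = 9 + 2.0*(4.0527 - 1.9595)
z^{k+1} = 0.9419
Step 3: u-update.
u^{k+1} = -1.9595 + 4.0527 - 0.9419 = 1.1513
Step 4: Primal residual = |4.0527 - 0.9419| = 3.1108


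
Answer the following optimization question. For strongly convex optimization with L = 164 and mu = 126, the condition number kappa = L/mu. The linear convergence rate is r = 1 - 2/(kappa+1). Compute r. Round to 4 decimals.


Step 1: Compute the condition number.
kappa = L/mu = 164/126 = 1.3016
Step 2: Compute the convergence rate.
r = 1 - 2/(kappa + 1) = 1 - 2*mu/(L + mu) = (L - mu)/(L + mu) = 38/290 = 0.131


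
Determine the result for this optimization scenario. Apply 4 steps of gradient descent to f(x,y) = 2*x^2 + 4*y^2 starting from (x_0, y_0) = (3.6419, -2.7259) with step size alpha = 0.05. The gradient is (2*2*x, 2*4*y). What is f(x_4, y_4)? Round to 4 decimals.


Gradient descent on f(x,y) = 2*x^2 + 4*y^2.
Starting point: (3.6419, -2.7259), alpha = 0.05
Step 1: grad_x = 2*2*3.6419 = 14.5676, grad_y = 2*4*-2.7259 = -21.8072
  x_1 = 3.6419 - 0.05*14.5676 = 2.9135
  y_1 = -2.7259 - 0.05*-21.8072 = -1.6355
Step 2: grad_x = 2*2*2.9135 = 11.6541, grad_y = 2*4*-1.6355 = -13.0843
  x_2 = 2.9135 - 0.05*11.6541 = 2.3308
  y_2 = -1.6355 - 0.05*-13.0843 = -0.9813
Step 3: grad_x = 2*2*2.3308 = 9.3233, grad_y = 2*4*-0.9813 = -7.8506
  x_3 = 2.3308 - 0.05*9.3233 = 1.8647
  y_3 = -0.9813 - 0.05*-7.8506 = -0.5888
Step 4: grad_x = 2*2*1.8647 = 7.4586, grad_y = 2*4*-0.5888 = -4.7104
  x_4 = 1.8647 - 0.05*7.4586 = 1.4917
  y_4 = -0.5888 - 0.05*-4.7104 = -0.3533
f(1.4917, -0.3533) = 2*1.4917^2 + 4*(-0.3533)^2 = 4.9497


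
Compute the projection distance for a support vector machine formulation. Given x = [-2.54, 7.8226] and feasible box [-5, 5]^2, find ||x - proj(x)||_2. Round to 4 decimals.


Project each component onto [-5, 5].
clip(-2.54) = -2.54, clip(7.8226) = 5.0
Projection = [-2.54, 5.0]
Squared diffs: [0.0, 7.9671]
Distance = sqrt(7.9671) = 2.8226


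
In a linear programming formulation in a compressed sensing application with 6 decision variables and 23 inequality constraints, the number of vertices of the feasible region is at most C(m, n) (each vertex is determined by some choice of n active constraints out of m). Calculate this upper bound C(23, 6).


Each vertex corresponds to some choice of n active constraints out of m, so the number of vertices is at most C(m, n) = m! / (n!(m-n)!).
m = 23, n = 6
Numerator: 23 * 22 * 21 * 20 * 19 * 18
Denominator: 6! = 720
C(23, 6) = 100947


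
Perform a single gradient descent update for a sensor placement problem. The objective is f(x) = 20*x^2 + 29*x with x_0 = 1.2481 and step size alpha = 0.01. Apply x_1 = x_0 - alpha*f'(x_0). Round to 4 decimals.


We compute the gradient at x_0 and apply the update.
f'(x) = 40*x + 29
f'(1.2481) = 40*1.2481 + 29 = 78.924
x_1 = 1.2481 - 0.01*78.924 = 0.4589


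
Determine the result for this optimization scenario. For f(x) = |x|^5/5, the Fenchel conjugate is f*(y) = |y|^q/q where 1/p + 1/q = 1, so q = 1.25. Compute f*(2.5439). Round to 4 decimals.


The conjugate exponent q satisfies 1/p + 1/q = 1.
p = 5, so q = 5/(5 - 1) = 1.25
|y|^q = 2.5439^1.25 = 3.2127
f*(2.5439) = 3.2127 / 1.25 = 2.5702


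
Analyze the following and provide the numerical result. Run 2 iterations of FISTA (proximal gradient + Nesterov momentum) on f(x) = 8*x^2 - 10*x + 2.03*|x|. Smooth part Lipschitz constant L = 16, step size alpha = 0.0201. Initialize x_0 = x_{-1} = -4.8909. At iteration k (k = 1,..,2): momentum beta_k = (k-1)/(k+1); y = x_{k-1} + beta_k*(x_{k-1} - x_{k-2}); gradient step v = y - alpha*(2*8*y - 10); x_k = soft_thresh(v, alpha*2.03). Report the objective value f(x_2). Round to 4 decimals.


FISTA on f(x) = 8*x^2 - 10*x + 2.03*|x|
L = 16, alpha = 0.0201
Iteration 1: beta = 0.0, y = -4.8909 + 0.0*(-4.8909 + 4.8909) = -4.8909
  grad(y) = -88.2544, v = y - alpha*grad = -3.117
  prox(v) = soft_thresh(-3.117, 0.0408) = -3.0762
Iteration 2: beta = 0.3333, y = -3.0762 + 0.3333*(-3.0762 + 4.8909) = -2.4713
  grad(y) = -49.5404, v = y - alpha*grad = -1.4755
  prox(v) = soft_thresh(-1.4755, 0.0408) = -1.4347
f(x_2) = 8*(-1.4347)^2 - 10*(-1.4347) + 2.03*|-1.4347| = 33.7268


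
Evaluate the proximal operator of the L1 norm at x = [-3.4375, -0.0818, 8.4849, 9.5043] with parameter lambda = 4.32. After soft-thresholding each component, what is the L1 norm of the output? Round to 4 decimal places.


Soft-thresholding with lambda = 4.32:
prox(-3.4375) = sign(-3.4375)*max(|-3.4375| - 4.32, 0) = 0.0
prox(-0.0818) = sign(-0.0818)*max(|-0.0818| - 4.32, 0) = 0.0
prox(8.4849) = sign(8.4849)*max(|8.4849| - 4.32, 0) = 4.1649
prox(9.5043) = sign(9.5043)*max(|9.5043| - 4.32, 0) = 5.1843
prox(x) = [0.0, 0.0, 4.1649, 5.1843]
||prox(x)||_1 = 0.0 + 0.0 + 4.1649 + 5.1843 = 9.3492


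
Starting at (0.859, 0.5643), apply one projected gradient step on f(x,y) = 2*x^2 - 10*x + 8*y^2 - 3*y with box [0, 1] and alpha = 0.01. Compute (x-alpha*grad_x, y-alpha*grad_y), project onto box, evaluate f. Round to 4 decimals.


Step 1: Compute gradient at (0.859, 0.5643).
grad_x = 2*2*0.859 - 10 = -6.564
grad_y = 2*8*0.5643 - 3 = 6.0288
Step 2: Gradient step.
x_raw = 0.859 - 0.01*-6.564 = 0.9246
y_raw = 0.5643 - 0.01*6.0288 = 0.504
Step 3: Project onto [0, 1].
x_proj = clip(0.9246) = 0.9246
y_proj = clip(0.504) = 0.504
Step 4: Evaluate f.
f(0.9246, 0.504) = -7.0163


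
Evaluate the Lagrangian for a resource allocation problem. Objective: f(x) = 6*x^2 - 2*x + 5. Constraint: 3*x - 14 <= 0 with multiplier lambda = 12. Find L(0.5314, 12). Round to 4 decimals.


Step 1: Evaluate f(x).
f(0.5314) = 6*0.5314^2 - 2*0.5314 + 5 = 5.6315
Step 2: Evaluate g(x).
g(0.5314) = 3*0.5314 - 14 = -12.4058
Step 3: Compute Lagrangian.
L = 5.6315 + 12*-12.4058 = -143.2381


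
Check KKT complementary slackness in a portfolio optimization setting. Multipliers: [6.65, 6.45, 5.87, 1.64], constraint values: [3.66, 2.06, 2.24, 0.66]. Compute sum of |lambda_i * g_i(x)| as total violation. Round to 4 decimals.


KKT complementary slackness check:
lambda_1 * g_1 = 6.65 * 3.66 = 24.339
lambda_2 * g_2 = 6.45 * 2.06 = 13.287
lambda_3 * g_3 = 5.87 * 2.24 = 13.1488
lambda_4 * g_4 = 1.64 * 0.66 = 1.0824
Total violation = 24.339 + 13.287 + 13.1488 + 1.0824 = 51.8572


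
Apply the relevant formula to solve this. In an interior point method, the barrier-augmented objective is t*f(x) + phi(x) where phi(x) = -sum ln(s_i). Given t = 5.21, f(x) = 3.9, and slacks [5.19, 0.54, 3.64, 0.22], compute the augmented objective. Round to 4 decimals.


Step 1: Compute log-barrier.
ln values: [1.6467, -0.6162, 1.292, -1.5141]
phi = -(1.6467 - 0.6162 + 1.292 - 1.5141) = -0.8084
Step 2: Compute augmented objective.
t*f(x) = 5.21*3.9 = 20.319
Total = 20.319 - 0.8084 = 19.5106


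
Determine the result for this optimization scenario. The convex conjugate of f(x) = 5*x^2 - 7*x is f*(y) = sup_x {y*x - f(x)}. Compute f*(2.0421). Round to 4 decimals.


f*(y) = sup_x {y*x - a*x^2 - b*x} = sup_x {(y-b)*x - a*x^2}
FOC: (y - b) - 2a*x = 0 => x* = (y - b)/(2a)
x* = (2.0421 + 7)/(2*5) = 0.9042
f*(2.0421) = (y-b)^2/(4a) = (2.0421 + 7)^2/(4*5)
= 81.7596/20 = 4.088


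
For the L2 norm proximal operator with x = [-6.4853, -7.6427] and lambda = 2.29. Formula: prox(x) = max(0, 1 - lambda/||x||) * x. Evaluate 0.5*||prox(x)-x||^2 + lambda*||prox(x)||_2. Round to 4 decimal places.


Step 1: Compute ||x||.
||x|| = 10.0235
Step 2: Compute scaling factor.
scale = max(0, 1 - 2.29/10.0235) = 0.7715
Step 3: prox(x) = [-5.0036, -5.8966]
||prox(x)|| = 7.7335
Step 4: Proximal objective.
0.5*||prox-x||^2 = 2.6221
lambda*||prox|| = 17.7097
Total = 20.3317


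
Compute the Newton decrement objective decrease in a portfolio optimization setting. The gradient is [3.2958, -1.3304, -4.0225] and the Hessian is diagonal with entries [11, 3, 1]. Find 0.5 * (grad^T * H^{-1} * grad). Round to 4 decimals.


Step 1: H is diagonal, so H^(-1) * g = [0.2996, -0.4435, -4.0225].
Step 2: g^T H^(-1) g = sum_i g_i^2 / H_ii
  = (3.2958)^2/11 + (-1.3304)^2/3 + (-4.0225)^2/1
  = 0.9875 + 0.59 + 16.1805 = 17.758
Step 3: Objective decrease = 0.5 * g^T H^(-1) g = 8.879


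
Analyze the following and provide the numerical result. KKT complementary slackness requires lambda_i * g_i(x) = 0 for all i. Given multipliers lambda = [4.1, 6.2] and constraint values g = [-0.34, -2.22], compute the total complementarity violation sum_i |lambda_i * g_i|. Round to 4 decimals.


KKT complementary slackness check:
lambda_1 * g_1 = 4.1 * -0.34 = -1.394
lambda_2 * g_2 = 6.2 * -2.22 = -13.764
Total violation = 1.394 + 13.764 = 15.158


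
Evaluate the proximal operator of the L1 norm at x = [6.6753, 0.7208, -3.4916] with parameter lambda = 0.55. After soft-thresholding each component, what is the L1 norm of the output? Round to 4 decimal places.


Soft-thresholding with lambda = 0.55:
prox(6.6753) = sign(6.6753)*max(|6.6753| - 0.55, 0) = 6.1253
prox(0.7208) = sign(0.7208)*max(|0.7208| - 0.55, 0) = 0.1708
prox(-3.4916) = sign(-3.4916)*max(|-3.4916| - 0.55, 0) = -2.9416
prox(x) = [6.1253, 0.1708, -2.9416]
||prox(x)||_1 = 6.1253 + 0.1708 + 2.9416 = 9.2377


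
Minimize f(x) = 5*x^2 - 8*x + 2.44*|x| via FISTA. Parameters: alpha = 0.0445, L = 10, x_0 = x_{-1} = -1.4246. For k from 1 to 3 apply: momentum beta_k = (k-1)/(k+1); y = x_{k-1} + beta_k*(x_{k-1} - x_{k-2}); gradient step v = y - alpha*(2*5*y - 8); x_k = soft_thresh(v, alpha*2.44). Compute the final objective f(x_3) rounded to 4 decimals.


FISTA on f(x) = 5*x^2 - 8*x + 2.44*|x|
L = 10, alpha = 0.0445
Iteration 1: beta = 0.0, y = -1.4246 + 0.0*(-1.4246 + 1.4246) = -1.4246
  grad(y) = -22.246, v = y - alpha*grad = -0.4347
  prox(v) = soft_thresh(-0.4347, 0.1086) = -0.3261
Iteration 2: beta = 0.3333, y = -0.3261 + 0.3333*(-0.3261 + 1.4246) = 0.0401
  grad(y) = -7.599, v = y - alpha*grad = 0.3783
  prox(v) = soft_thresh(0.3783, 0.1086) = 0.2697
Iteration 3: beta = 0.5, y = 0.2697 + 0.5*(0.2697 + 0.3261) = 0.5676
  grad(y) = -2.3245, v = y - alpha*grad = 0.671
  prox(v) = soft_thresh(0.671, 0.1086) = 0.5624
f(x_3) = 5*0.5624^2 - 8*0.5624 + 2.44*|0.5624| = -1.5455


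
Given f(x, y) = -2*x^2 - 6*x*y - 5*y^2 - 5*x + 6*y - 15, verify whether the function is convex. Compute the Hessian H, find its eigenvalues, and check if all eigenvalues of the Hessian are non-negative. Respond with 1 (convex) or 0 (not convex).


The Hessian of f(x,y) = -2*x^2 - 6*x*y - 5*y^2 - 5*x + 6*y - 15 is:
H = [[-4, -6], [-6, -10]]
Trace = -4 - 10 = -14
Determinant = -4*-10 - (-6)^2 = 4
Discriminant = (-14)^2 - 4*4 = 180.0
Eigenvalues: lambda_1 = -13.7082, lambda_2 = -0.2918
The function is not convex.

0


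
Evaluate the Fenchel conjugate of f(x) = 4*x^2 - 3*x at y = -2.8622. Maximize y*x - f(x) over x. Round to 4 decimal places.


f*(y) = sup_x {y*x - a*x^2 - b*x} = sup_x {(y-b)*x - a*x^2}
FOC: (y - b) - 2a*x = 0 => x* = (y - b)/(2a)
x* = (-2.8622 + 3)/(2*4) = 0.0172
f*(-2.8622) = (y-b)^2/(4a) = (-2.8622 + 3)^2/(4*4)
= 0.019/16 = 0.0012


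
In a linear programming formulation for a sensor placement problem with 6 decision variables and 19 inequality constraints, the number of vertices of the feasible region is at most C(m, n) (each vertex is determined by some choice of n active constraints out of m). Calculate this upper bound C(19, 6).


Each vertex corresponds to some choice of n active constraints out of m, so the number of vertices is at most C(m, n) = m! / (n!(m-n)!).
m = 19, n = 6
Numerator: 19 * 18 * 17 * 16 * 15 * 14
Denominator: 6! = 720
C(19, 6) = 27132


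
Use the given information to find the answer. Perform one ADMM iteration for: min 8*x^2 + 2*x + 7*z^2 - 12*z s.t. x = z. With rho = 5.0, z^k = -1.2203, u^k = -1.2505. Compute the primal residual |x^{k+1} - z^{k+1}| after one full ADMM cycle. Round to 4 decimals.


ADMM iteration with rho = 5.0, z^k = -1.2203, u^k = -1.2505
Step 1: x-update.
Minimize 8*x^2 + 2*x + (5.0/2)*(x + 1.2203 - 1.2505)^2
FOC: (2*8 + 5.0)*x = -2 + 5.0*(-1.2203 + 1.2505)
x^{k+1} = -0.088
Step 2: z-update.
Minimize 7*z^2 - 12*z + (5.0/2)*(-0.088 - z - 1.2505)^2
FOC: (2*7 + 5.0)*z = 12 + 5.0*(-0.088 - 1.2505)
z^{k+1} = 0.2793
Step 3: u-update.
u^{k+1} = -1.2505 - 0.088 - 0.2793 = -1.6179
Step 4: Primal residual = |-0.088 - 0.2793| = 0.3674


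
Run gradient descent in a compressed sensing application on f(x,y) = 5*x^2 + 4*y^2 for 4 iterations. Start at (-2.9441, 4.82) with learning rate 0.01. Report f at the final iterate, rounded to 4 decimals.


Gradient descent on f(x,y) = 5*x^2 + 4*y^2.
Starting point: (-2.9441, 4.82), alpha = 0.01
Step 1: grad_x = 2*5*-2.9441 = -29.441, grad_y = 2*4*4.82 = 38.56
  x_1 = -2.9441 - 0.01*-29.441 = -2.6497
  y_1 = 4.82 - 0.01*38.56 = 4.4344
Step 2: grad_x = 2*5*-2.6497 = -26.4969, grad_y = 2*4*4.4344 = 35.4752
  x_2 = -2.6497 - 0.01*-26.4969 = -2.3847
  y_2 = 4.4344 - 0.01*35.4752 = 4.0796
Step 3: grad_x = 2*5*-2.3847 = -23.8472, grad_y = 2*4*4.0796 = 32.6372
  x_3 = -2.3847 - 0.01*-23.8472 = -2.1462
  y_3 = 4.0796 - 0.01*32.6372 = 3.7533
Step 4: grad_x = 2*5*-2.1462 = -21.4625, grad_y = 2*4*3.7533 = 30.0262
  x_4 = -2.1462 - 0.01*-21.4625 = -1.9316
  y_4 = 3.7533 - 0.01*30.0262 = 3.453
f(-1.9316, 3.453) = 5*(-1.9316)^2 + 4*3.453^2 = 66.3491


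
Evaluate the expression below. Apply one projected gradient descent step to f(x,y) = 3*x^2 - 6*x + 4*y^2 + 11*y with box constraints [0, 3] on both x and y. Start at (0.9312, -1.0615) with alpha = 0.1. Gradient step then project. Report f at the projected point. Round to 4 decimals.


Step 1: Compute gradient at (0.9312, -1.0615).
grad_x = 2*3*0.9312 - 6 = -0.4128
grad_y = 2*4*-1.0615 + 11 = 2.508
Step 2: Gradient step.
x_raw = 0.9312 - 0.1*-0.4128 = 0.9725
y_raw = -1.0615 - 0.1*2.508 = -1.3123
Step 3: Project onto [0, 3].
x_proj = clip(0.9725) = 0.9725
y_proj = clip(-1.3123) = 0.0
Step 4: Evaluate f.
f(0.9725, 0.0) = -2.9977


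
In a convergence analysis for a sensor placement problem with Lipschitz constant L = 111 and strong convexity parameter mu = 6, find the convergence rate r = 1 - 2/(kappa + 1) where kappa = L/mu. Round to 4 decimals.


Step 1: Compute the condition number.
kappa = L/mu = 111/6 = 18.5
Step 2: Compute the convergence rate.
r = 1 - 2/(kappa + 1) = 1 - 2*mu/(L + mu) = (L - mu)/(L + mu) = 105/117 = 0.8974


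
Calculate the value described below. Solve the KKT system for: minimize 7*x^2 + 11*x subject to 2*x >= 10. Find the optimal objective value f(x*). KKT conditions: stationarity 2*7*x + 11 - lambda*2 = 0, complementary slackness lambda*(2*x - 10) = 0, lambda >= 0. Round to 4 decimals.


Step 1: Try lambda = 0 (constraint inactive).
x_unc = -11/(2*7) = -0.7857
Check: 2*-0.7857 = -1.5714 < 10 -- violated!
Step 2: Constraint must be active: 2*x = 10
x* = 10/2 = 5.0
lambda = (2*7*5.0 + 11)/2 = 40.5
Step 3: Compute optimal value.
f(x*) = 7*5.0^2 + 11*5.0 = 230.0


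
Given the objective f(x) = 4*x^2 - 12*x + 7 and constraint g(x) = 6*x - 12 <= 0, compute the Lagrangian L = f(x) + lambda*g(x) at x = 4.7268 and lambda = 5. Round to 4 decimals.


Step 1: Evaluate f(x).
f(4.7268) = 4*4.7268^2 - 12*4.7268 + 7 = 39.649
Step 2: Evaluate g(x).
g(4.7268) = 6*4.7268 - 12 = 16.3608
Step 3: Compute Lagrangian.
L = 39.649 + 5*16.3608 = 121.453


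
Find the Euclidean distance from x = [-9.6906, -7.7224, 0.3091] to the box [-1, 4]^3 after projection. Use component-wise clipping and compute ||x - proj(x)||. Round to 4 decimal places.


Project each component onto [-1, 4].
clip(-9.6906) = -1.0, clip(-7.7224) = -1.0, clip(0.3091) = 0.3091
Projection = [-1.0, -1.0, 0.3091]
Squared diffs: [75.5265, 45.1907, 0.0]
Distance = sqrt(120.7172) = 10.9871


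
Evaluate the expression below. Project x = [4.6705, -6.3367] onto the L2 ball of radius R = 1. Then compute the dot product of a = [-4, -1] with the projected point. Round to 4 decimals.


Step 1: Compute ||x|| (intermediates to 6 decimals).
||x|| = sqrt(4.6705^2 + (-6.3367)^2) = 7.871934
Step 2: Project.
Since ||x|| > R, scale = R/||x|| = 1/7.871934 = 0.127034, proj(x) = scale * x
proj(x) = [0.593312, -0.804976]
Step 3: Dot product.
a^T * proj(x) = -4*0.593312 - 1*(-0.804976) = -1.5683


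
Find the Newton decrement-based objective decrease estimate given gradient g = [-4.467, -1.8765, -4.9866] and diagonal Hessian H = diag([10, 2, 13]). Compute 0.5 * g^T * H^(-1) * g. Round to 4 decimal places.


Step 1: H is diagonal, so H^(-1) * g = [-0.4467, -0.9383, -0.3836].
Step 2: g^T H^(-1) g = sum_i g_i^2 / H_ii
  = (-4.467)^2/10 + (-1.8765)^2/2 + (-4.9866)^2/13
  = 1.9954 + 1.7606 + 1.9128 = 5.6688
Step 3: Objective decrease = 0.5 * g^T H^(-1) g = 2.8344


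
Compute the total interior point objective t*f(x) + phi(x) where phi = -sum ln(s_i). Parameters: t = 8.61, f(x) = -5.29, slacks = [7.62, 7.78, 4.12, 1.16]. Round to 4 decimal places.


Step 1: Compute log-barrier.
ln values: [2.0308, 2.0516, 1.4159, 0.1484]
phi = -(2.0308 + 2.0516 + 1.4159 + 0.1484) = -5.6466
Step 2: Compute augmented objective.
t*f(x) = 8.61*-5.29 = -45.5469
Total = -45.5469 - 5.6466 = -51.1935


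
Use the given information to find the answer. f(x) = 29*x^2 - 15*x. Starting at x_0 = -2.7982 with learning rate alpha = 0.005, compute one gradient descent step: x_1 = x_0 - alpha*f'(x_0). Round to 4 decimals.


We compute the gradient at x_0 and apply the update.
f'(x) = 58*x - 15
f'(-2.7982) = 58*-2.7982 - 15 = -177.2956
x_1 = -2.7982 - 0.005*-177.2956 = -1.9117


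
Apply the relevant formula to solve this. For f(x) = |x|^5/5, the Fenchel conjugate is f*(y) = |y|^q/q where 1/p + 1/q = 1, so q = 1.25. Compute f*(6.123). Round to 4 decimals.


The conjugate exponent q satisfies 1/p + 1/q = 1.
p = 5, so q = 5/(5 - 1) = 1.25
|y|^q = 6.123^1.25 = 9.6318
f*(6.123) = 9.6318 / 1.25 = 7.7054


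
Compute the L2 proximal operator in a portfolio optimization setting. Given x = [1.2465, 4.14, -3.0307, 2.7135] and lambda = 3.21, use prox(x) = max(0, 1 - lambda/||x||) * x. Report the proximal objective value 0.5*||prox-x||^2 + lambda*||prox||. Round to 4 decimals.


Step 1: Compute ||x||.
||x|| = 5.9365
Step 2: Compute scaling factor.
scale = max(0, 1 - 3.21/5.9365) = 0.4593
Step 3: prox(x) = [0.5725, 1.9014, -1.3919, 1.2462]
||prox(x)|| = 2.7265
Step 4: Proximal objective.
0.5*||prox-x||^2 = 5.1521
lambda*||prox|| = 8.7521
Total = 13.904


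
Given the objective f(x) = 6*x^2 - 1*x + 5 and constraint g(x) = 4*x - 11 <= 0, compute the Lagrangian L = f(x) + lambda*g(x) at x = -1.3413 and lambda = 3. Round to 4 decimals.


Step 1: Evaluate f(x).
f(-1.3413) = 6*(-1.3413)^2 - 1*(-1.3413) + 5 = 17.1358
Step 2: Evaluate g(x).
g(-1.3413) = 4*-1.3413 - 11 = -16.3652
Step 3: Compute Lagrangian.
L = 17.1358 + 3*-16.3652 = -31.9598


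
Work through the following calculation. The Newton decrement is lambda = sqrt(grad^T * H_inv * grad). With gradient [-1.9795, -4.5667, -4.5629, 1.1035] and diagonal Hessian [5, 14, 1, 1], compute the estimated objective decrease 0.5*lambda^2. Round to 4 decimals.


Step 1: H is diagonal, so H^(-1) * g = [-0.3959, -0.3262, -4.5629, 1.1035].
Step 2: g^T H^(-1) g = sum_i g_i^2 / H_ii
  = (-1.9795)^2/5 + (-4.5667)^2/14 + (-4.5629)^2/1 + (1.1035)^2/1
  = 0.7837 + 1.4896 + 20.8201 + 1.2177 = 24.3111
Step 3: Objective decrease = 0.5 * g^T H^(-1) g = 12.1555


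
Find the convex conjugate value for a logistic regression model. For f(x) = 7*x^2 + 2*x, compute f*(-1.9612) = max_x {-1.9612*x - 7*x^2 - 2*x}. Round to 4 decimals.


f*(y) = sup_x {y*x - a*x^2 - b*x} = sup_x {(y-b)*x - a*x^2}
FOC: (y - b) - 2a*x = 0 => x* = (y - b)/(2a)
x* = (-1.9612 - 2)/(2*7) = -0.2829
f*(-1.9612) = (y-b)^2/(4a) = (-1.9612 - 2)^2/(4*7)
= 15.6911/28 = 0.5604


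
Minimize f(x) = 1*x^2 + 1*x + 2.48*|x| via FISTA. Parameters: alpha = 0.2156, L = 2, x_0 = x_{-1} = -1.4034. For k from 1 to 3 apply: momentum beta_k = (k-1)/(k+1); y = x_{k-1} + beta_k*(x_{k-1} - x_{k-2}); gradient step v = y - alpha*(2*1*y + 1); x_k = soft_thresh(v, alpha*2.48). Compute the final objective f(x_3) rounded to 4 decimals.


FISTA on f(x) = 1*x^2 + 1*x + 2.48*|x|
L = 2, alpha = 0.2156
Iteration 1: beta = 0.0, y = -1.4034 + 0.0*(-1.4034 + 1.4034) = -1.4034
  grad(y) = -1.8068, v = y - alpha*grad = -1.0139
  prox(v) = soft_thresh(-1.0139, 0.5347) = -0.4792
Iteration 2: beta = 0.3333, y = -0.4792 + 0.3333*(-0.4792 + 1.4034) = -0.1711
  grad(y) = 0.6578, v = y - alpha*grad = -0.3129
  prox(v) = soft_thresh(-0.3129, 0.5347) = 0.0
Iteration 3: beta = 0.5, y = 0.0 + 0.5*(0.0 + 0.4792) = 0.2396
  grad(y) = 1.4792, v = y - alpha*grad = -0.0793
  prox(v) = soft_thresh(-0.0793, 0.5347) = 0.0
f(x_3) = 1*0.0^2 + 1*0.0 + 2.48*|0.0| = 0.0


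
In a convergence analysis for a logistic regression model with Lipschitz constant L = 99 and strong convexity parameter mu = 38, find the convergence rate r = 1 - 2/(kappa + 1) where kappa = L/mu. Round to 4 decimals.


Step 1: Compute the condition number.
kappa = L/mu = 99/38 = 2.6053
Step 2: Compute the convergence rate.
r = 1 - 2/(kappa + 1) = 1 - 2*mu/(L + mu) = (L - mu)/(L + mu) = 61/137 = 0.4453


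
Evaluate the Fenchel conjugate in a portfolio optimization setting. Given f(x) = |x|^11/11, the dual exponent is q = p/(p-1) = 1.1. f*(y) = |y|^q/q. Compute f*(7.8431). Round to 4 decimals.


The conjugate exponent q satisfies 1/p + 1/q = 1.
p = 11, so q = 11/(11 - 1) = 1.1
|y|^q = 7.8431^1.1 = 9.6369
f*(7.8431) = 9.6369 / 1.1 = 8.7608


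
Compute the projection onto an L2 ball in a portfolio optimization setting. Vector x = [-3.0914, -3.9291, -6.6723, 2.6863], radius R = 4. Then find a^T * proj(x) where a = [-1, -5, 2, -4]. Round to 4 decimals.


Step 1: Compute ||x|| (intermediates to 6 decimals).
||x|| = sqrt((-3.0914)^2 + (-3.9291)^2 + (-6.6723)^2 + 2.6863^2) = 8.759588
Step 2: Project.
Since ||x|| > R, scale = R/||x|| = 4/8.759588 = 0.456642, proj(x) = scale * x
proj(x) = [-1.411663, -1.794192, -3.046852, 1.226677]
Step 3: Dot product.
a^T * proj(x) = -1*(-1.411663) - 5*(-1.794192) + 2*(-3.046852) - 4*1.226677 = -0.6178


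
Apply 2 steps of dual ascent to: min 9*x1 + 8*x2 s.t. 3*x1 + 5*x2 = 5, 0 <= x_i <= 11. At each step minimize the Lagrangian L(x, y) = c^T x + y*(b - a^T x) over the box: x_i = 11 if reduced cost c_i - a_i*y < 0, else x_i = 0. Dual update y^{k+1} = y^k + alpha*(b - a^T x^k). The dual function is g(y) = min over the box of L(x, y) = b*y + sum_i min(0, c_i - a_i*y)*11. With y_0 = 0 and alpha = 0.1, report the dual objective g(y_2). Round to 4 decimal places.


Dual ascent for LP: min 9*x1 + 8*x2, 3*x1 + 5*x2 = 5, 0 <= x_i <= 11
Step 1: y^k = 0.0, reduced costs: (9.0, 8.0)
  x^k = (0.0, 0.0), subgradient = b - a^T x = 5.0
  y^{k+1} = 0.0 + 0.1*5.0 = 0.5
Step 2: y^k = 0.5, reduced costs: (7.5, 5.5)
  x^k = (0.0, 0.0), subgradient = b - a^T x = 5.0
  y^{k+1} = 0.5 + 0.1*5.0 = 1.0
Dual objective at y_2 = 1.0: reduced costs (6.0, 3.0), box minimizer x = (0.0, 0.0)
g(y_2) = b*y + (c1 - a1*y)*x1 + (c2 - a2*y)*x2 = 5*1.0 + 6.0*0.0 + 3.0*0.0 = 5.0 + 0.0 + 0.0 = 5.0


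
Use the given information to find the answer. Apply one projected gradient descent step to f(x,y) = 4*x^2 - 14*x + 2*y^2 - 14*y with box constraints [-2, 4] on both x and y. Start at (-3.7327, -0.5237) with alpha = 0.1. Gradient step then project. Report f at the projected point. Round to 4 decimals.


Step 1: Compute gradient at (-3.7327, -0.5237).
grad_x = 2*4*-3.7327 - 14 = -43.8616
grad_y = 2*2*-0.5237 - 14 = -16.0948
Step 2: Gradient step.
x_raw = -3.7327 - 0.1*-43.8616 = 0.6535
y_raw = -0.5237 - 0.1*-16.0948 = 1.0858
Step 3: Project onto [-2, 4].
x_proj = clip(0.6535) = 0.6535
y_proj = clip(1.0858) = 1.0858
Step 4: Evaluate f.
f(0.6535, 1.0858) = -20.2835
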